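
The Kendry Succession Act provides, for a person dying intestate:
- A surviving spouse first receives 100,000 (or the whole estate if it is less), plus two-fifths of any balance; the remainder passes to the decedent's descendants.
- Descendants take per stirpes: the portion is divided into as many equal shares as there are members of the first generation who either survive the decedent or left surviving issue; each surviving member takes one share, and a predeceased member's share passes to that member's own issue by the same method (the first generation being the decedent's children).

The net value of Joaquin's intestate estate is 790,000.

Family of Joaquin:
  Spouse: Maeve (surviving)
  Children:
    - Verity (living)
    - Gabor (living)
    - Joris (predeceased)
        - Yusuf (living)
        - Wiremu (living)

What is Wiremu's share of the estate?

Wiremu receives 69,000.

Maeve first takes 100,000, leaving a balance of 690,000. Maeve then takes two-fifths of the balance (276,000), for a total of 376,000. The remaining 414,000 passes to the descendants.
The descendants' portion (414,000) is divided into 3 shares of 138,000: Verity and Gabor each take 138,000; Joris's 138,000 share passes to Joris's issue.
Joris's share (138,000) is divided into 2 shares of 69,000: Yusuf and Wiremu each take 69,000.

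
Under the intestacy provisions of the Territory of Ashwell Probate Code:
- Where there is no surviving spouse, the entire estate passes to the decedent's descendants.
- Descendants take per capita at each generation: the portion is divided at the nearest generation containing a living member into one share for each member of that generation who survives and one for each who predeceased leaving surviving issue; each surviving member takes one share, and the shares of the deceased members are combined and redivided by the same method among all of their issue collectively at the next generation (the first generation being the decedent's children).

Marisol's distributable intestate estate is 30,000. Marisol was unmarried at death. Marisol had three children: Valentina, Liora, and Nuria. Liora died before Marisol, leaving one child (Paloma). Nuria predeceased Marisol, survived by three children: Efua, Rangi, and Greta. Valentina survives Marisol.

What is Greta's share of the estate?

Greta receives 5,000.

The entire 30,000 passes to the descendants.
That amount (30,000) is divided at the children's generation into 3 shares of 10,000. Valentina takes 10,000. The 2 shares of the deceased (Liora and Nuria) are combined into a pool of 20,000.
That pool (20,000) is divided at the grandchildren's generation equally among Paloma, Efua, Rangi, and Greta: 5,000 each.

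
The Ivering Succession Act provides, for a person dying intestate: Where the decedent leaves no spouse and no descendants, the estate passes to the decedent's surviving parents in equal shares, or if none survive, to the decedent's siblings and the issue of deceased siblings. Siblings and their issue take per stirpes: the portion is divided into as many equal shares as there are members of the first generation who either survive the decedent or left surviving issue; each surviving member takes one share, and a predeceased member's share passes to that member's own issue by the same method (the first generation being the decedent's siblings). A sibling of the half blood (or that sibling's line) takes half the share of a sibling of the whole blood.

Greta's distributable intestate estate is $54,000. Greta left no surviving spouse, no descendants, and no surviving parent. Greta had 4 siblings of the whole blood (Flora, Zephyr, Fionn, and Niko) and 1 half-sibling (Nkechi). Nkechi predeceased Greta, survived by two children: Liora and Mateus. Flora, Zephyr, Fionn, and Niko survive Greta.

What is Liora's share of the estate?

Liora receives $3,000.

The entire $54,000 passes to the siblings and their issue.
Counting each half-blood sibling's line as half a unit, there are 9/2 units in $54,000, so one unit is $12,000. Whole-blood lines (Flora, Zephyr, Fionn, and Niko) take $12,000 each; half-blood lines (Nkechi) take $6,000 each.
Nkechi's share ($6,000) is divided into 2 shares of $3,000: Liora and Mateus each take $3,000.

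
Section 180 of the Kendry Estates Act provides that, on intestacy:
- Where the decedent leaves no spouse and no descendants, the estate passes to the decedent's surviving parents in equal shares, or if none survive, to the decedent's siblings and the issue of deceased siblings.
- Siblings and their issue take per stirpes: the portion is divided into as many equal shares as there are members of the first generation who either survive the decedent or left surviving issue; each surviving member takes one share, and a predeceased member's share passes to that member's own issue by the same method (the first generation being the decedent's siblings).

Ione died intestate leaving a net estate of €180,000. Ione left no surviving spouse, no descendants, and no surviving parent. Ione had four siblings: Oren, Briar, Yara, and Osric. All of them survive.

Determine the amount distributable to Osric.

Osric receives €45,000.

The entire €180,000 passes to the siblings and their issue.
That amount (€180,000) is divided into 4 shares of €45,000: Oren, Briar, Yara, and Osric each take €45,000.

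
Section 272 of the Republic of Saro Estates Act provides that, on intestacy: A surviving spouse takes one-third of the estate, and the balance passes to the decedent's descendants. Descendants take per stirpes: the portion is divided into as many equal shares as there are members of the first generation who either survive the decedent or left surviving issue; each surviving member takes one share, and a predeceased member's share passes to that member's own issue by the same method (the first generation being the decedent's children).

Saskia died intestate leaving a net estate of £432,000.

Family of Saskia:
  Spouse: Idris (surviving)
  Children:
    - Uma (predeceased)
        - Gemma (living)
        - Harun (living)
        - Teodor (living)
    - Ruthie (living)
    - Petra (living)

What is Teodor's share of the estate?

Idris takes one-third of £432,000 = £144,000. The remaining £288,000 passes to the descendants.
The descendants' portion (£288,000) is divided into 3 shares of £96,000: Ruthie and Petra each take £96,000; Uma's £96,000 share passes to Uma's issue.
Uma's share (£96,000) is divided into 3 shares of £32,000: Gemma, Harun, and Teodor each take £32,000.

Teodor receives £32,000.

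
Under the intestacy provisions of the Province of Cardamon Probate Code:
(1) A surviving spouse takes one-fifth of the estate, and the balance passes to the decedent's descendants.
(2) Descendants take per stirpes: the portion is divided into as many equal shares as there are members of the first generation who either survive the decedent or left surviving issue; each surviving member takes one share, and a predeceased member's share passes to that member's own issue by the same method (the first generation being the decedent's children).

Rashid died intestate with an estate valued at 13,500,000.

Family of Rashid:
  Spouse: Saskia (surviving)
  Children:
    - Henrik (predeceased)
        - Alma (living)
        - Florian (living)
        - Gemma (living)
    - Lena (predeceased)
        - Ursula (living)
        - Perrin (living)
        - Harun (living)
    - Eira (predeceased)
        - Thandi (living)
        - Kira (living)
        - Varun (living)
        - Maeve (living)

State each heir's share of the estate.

Saskia: 2,700,000; Alma: 1,200,000; Florian: 1,200,000; Gemma: 1,200,000; Ursula: 1,200,000; Perrin: 1,200,000; Harun: 1,200,000; Thandi: 900,000; Kira: 900,000; Varun: 900,000; Maeve: 900,000

Saskia takes one-fifth of 13,500,000 = 2,700,000. The remaining 10,800,000 passes to the descendants.
The descendants' portion (10,800,000) is divided into 3 shares of 3,600,000: Henrik's 3,600,000 share passes to Henrik's issue; Lena's 3,600,000 share passes to Lena's issue; Eira's 3,600,000 share passes to Eira's issue.
Henrik's share (3,600,000) is divided into 3 shares of 1,200,000: Alma, Florian, and Gemma each take 1,200,000.
Lena's share (3,600,000) is divided into 3 shares of 1,200,000: Ursula, Perrin, and Harun each take 1,200,000.
Eira's share (3,600,000) is divided into 4 shares of 900,000: Thandi, Kira, Varun, and Maeve each take 900,000.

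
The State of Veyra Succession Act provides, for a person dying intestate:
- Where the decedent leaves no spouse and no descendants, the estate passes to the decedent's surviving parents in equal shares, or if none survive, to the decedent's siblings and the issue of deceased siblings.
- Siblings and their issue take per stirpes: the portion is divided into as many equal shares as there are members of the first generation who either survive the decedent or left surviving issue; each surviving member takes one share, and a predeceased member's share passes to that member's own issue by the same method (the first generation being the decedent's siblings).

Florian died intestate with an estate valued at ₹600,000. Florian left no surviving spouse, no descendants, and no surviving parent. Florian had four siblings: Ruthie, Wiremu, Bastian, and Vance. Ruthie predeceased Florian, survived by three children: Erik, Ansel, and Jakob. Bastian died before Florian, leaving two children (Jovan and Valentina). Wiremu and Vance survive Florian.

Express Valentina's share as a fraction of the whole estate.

Valentina receives 1/8 of the estate.

The entire ₹600,000 passes to the siblings and their issue.
That amount (₹600,000) is divided into 4 shares of ₹150,000: Wiremu and Vance each take ₹150,000; Ruthie's ₹150,000 share passes to Ruthie's issue; Bastian's ₹150,000 share passes to Bastian's issue.
Ruthie's share (₹150,000) is divided into 3 shares of ₹50,000: Erik, Ansel, and Jakob each take ₹50,000.
Bastian's share (₹150,000) is divided into 2 shares of ₹75,000: Jovan and Valentina each take ₹75,000.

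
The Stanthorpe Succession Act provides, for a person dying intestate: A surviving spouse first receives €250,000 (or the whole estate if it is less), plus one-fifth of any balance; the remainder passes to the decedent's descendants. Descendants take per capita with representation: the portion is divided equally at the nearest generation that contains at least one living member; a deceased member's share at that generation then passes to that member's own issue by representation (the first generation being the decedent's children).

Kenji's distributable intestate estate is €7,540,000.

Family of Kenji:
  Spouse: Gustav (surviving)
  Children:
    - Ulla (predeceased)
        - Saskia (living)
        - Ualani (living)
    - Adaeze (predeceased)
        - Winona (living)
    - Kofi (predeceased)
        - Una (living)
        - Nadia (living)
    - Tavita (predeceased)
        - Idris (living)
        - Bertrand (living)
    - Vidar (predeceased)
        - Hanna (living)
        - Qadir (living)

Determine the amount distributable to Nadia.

Gustav first takes €250,000, leaving a balance of €7,290,000. Gustav then takes one-fifth of the balance (€1,458,000), for a total of €1,708,000. The remaining €5,832,000 passes to the descendants.
No child survives, so the initial division is made at the grandchildren's generation.
The descendants' portion (€5,832,000) is divided into 9 shares of €648,000: Saskia, Ualani, Winona, Una, Nadia, Idris, Bertrand, Hanna, and Qadir each take €648,000.

Nadia receives €648,000.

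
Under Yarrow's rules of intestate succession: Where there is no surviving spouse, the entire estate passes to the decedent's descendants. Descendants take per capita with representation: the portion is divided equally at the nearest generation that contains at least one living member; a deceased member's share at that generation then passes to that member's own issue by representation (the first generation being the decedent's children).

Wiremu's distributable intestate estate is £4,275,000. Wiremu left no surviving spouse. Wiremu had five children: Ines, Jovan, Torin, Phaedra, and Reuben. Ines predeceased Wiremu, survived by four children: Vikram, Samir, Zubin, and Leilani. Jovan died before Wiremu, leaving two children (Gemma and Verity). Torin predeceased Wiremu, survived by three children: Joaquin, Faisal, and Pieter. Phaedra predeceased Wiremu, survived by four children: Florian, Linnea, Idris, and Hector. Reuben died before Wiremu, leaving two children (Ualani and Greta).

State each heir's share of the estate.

Vikram: £285,000; Samir: £285,000; Zubin: £285,000; Leilani: £285,000; Gemma: £285,000; Verity: £285,000; Joaquin: £285,000; Faisal: £285,000; Pieter: £285,000; Florian: £285,000; Linnea: £285,000; Idris: £285,000; Hector: £285,000; Ualani: £285,000; Greta: £285,000

The entire £4,275,000 passes to the descendants.
No child survives, so the initial division is made at the grandchildren's generation.
That amount (£4,275,000) is divided into 15 shares of £285,000: Vikram, Samir, Zubin, Leilani, Gemma, Verity, Joaquin, Faisal, Pieter, Florian, Linnea, Idris, Hector, Ualani, and Greta each take £285,000.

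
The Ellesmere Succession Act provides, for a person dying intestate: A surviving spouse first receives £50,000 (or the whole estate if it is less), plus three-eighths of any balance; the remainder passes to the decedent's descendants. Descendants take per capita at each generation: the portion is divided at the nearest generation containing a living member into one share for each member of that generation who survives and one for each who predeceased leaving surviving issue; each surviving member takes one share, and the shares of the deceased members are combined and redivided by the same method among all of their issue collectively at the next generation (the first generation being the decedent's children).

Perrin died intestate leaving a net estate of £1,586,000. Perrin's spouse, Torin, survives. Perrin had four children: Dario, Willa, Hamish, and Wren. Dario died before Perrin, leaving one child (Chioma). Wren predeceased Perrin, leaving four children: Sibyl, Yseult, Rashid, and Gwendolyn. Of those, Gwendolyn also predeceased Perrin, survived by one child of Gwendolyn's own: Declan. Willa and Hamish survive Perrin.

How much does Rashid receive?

Torin first takes £50,000, leaving a balance of £1,536,000. Torin then takes three-eighths of the balance (£576,000), for a total of £626,000. The remaining £960,000 passes to the descendants.
The descendants' portion (£960,000) is divided at the children's generation into 4 shares of £240,000. Willa and Hamish each take £240,000. The 2 shares of the deceased (Dario and Wren) are combined into a pool of £480,000.
That pool (£480,000) is divided at the grandchildren's generation into 5 shares of £96,000. Chioma, Sibyl, Yseult, and Rashid each take £96,000. The remaining share for the deceased Gwendolyn (£96,000) is carried to the next generation.
That pool (£96,000) passes entirely to Declan, the sole taker at the great-grandchildren's generation.

Rashid receives £96,000.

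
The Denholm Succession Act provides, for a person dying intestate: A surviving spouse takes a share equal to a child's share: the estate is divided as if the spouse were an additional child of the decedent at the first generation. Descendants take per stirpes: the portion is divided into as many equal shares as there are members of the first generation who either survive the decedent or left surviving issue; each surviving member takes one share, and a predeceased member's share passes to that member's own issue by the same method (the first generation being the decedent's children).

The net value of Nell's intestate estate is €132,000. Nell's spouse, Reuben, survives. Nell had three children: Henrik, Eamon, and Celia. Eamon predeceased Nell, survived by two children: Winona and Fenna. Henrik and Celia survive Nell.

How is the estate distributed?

Reuben: €33,000; Henrik: €33,000; Winona: €16,500; Fenna: €16,500; Celia: €33,000

The spouse counts as an additional share at the children's level, so there are 4 primary shares of €33,000. Reuben takes one such share (€33,000).
The children's combined portion (€99,000) is divided into 3 shares of €33,000: Henrik and Celia each take €33,000; Eamon's €33,000 share passes to Eamon's issue.
Eamon's share (€33,000) is divided into 2 shares of €16,500: Winona and Fenna each take €16,500.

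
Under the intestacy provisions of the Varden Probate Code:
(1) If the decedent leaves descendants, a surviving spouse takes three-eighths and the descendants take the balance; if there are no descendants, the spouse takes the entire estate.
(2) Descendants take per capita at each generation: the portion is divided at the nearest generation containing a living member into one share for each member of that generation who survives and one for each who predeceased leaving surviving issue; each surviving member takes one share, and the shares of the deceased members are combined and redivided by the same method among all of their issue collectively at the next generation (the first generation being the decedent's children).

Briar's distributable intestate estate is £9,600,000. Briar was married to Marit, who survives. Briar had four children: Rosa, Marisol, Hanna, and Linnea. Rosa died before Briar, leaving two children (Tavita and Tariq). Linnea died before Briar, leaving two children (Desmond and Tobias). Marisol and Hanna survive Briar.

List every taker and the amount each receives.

Marit takes three-eighths of £9,600,000 = £3,600,000. The remaining £6,000,000 passes to the descendants.
The descendants' portion (£6,000,000) is divided at the children's generation into 4 shares of £1,500,000. Marisol and Hanna each take £1,500,000. The 2 shares of the deceased (Rosa and Linnea) are combined into a pool of £3,000,000.
That pool (£3,000,000) is divided at the grandchildren's generation equally among Tavita, Tariq, Desmond, and Tobias: £750,000 each.

Marit: £3,600,000; Tavita: £750,000; Tariq: £750,000; Marisol: £1,500,000; Hanna: £1,500,000; Desmond: £750,000; Tobias: £750,000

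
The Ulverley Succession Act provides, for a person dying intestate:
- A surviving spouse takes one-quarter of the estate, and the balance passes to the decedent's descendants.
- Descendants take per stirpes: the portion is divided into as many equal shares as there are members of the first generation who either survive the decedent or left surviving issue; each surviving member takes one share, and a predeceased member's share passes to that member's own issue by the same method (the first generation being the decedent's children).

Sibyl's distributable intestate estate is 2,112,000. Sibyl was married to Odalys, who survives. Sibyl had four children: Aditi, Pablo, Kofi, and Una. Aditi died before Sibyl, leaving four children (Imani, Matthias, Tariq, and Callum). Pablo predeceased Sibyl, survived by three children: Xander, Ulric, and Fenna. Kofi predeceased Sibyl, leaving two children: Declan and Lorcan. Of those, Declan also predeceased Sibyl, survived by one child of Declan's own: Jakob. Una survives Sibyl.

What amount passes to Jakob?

Odalys takes one-quarter of 2,112,000 = 528,000. The remaining 1,584,000 passes to the descendants.
The descendants' portion (1,584,000) is divided into 4 shares of 396,000: Una takes 396,000; Aditi's 396,000 share passes to Aditi's issue; Pablo's 396,000 share passes to Pablo's issue; Kofi's 396,000 share passes to Kofi's issue.
Aditi's share (396,000) is divided into 4 shares of 99,000: Imani, Matthias, Tariq, and Callum each take 99,000.
Pablo's share (396,000) is divided into 3 shares of 132,000: Xander, Ulric, and Fenna each take 132,000.
Kofi's share (396,000) is divided into 2 shares of 198,000: Lorcan takes 198,000; Declan's 198,000 share passes to Declan's issue.
Declan's share (198,000) passes entirely to Jakob.

Jakob receives 198,000.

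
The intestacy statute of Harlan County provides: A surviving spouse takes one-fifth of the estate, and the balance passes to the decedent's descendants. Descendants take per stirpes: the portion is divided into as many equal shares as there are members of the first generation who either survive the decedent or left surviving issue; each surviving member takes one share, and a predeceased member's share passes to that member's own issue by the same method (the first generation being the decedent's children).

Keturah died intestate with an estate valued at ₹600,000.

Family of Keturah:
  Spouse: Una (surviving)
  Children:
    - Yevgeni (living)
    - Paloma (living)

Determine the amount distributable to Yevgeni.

Yevgeni receives ₹240,000.

Una takes one-fifth of ₹600,000 = ₹120,000. The remaining ₹480,000 passes to the descendants.
The descendants' portion (₹480,000) is divided into 2 shares of ₹240,000: Yevgeni and Paloma each take ₹240,000.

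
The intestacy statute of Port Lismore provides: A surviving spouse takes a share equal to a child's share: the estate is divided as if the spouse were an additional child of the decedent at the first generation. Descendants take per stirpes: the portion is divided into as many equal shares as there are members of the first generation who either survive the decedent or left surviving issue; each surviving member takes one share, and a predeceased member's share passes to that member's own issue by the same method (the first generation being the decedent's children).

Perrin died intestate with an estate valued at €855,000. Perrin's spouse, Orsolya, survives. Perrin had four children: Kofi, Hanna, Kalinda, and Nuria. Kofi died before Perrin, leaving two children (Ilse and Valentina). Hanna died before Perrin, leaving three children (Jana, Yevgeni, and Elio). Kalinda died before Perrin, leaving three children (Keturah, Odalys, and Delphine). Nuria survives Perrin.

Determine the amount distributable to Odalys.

The spouse counts as an additional share at the children's level, so there are 5 primary shares of €171,000. Orsolya takes one such share (€171,000).
The children's combined portion (€684,000) is divided into 4 shares of €171,000: Nuria takes €171,000; Kofi's €171,000 share passes to Kofi's issue; Hanna's €171,000 share passes to Hanna's issue; Kalinda's €171,000 share passes to Kalinda's issue.
Kofi's share (€171,000) is divided into 2 shares of €85,500: Ilse and Valentina each take €85,500.
Hanna's share (€171,000) is divided into 3 shares of €57,000: Jana, Yevgeni, and Elio each take €57,000.
Kalinda's share (€171,000) is divided into 3 shares of €57,000: Keturah, Odalys, and Delphine each take €57,000.

Odalys receives €57,000.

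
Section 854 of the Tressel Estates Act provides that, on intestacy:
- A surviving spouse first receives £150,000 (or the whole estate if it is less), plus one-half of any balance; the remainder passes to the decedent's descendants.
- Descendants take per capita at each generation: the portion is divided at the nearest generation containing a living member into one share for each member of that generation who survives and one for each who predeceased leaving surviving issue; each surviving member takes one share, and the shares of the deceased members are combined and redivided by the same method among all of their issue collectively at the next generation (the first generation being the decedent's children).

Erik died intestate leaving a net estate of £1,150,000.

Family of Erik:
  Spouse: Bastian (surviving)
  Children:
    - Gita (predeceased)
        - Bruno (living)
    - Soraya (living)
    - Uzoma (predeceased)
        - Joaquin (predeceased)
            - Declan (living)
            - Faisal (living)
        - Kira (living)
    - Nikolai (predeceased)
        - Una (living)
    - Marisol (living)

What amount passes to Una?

Una receives £75,000.

Bastian first takes £150,000, leaving a balance of £1,000,000. Bastian then takes one-half of the balance (£500,000), for a total of £650,000. The remaining £500,000 passes to the descendants.
The descendants' portion (£500,000) is divided at the children's generation into 5 shares of £100,000. Soraya and Marisol each take £100,000. The 3 shares of the deceased (Gita, Uzoma, and Nikolai) are combined into a pool of £300,000.
That pool (£300,000) is divided at the grandchildren's generation into 4 shares of £75,000. Bruno, Kira, and Una each take £75,000. The remaining share for the deceased Joaquin (£75,000) is carried to the next generation.
That pool (£75,000) is divided at the great-grandchildren's generation equally among Declan and Faisal: £37,500 each.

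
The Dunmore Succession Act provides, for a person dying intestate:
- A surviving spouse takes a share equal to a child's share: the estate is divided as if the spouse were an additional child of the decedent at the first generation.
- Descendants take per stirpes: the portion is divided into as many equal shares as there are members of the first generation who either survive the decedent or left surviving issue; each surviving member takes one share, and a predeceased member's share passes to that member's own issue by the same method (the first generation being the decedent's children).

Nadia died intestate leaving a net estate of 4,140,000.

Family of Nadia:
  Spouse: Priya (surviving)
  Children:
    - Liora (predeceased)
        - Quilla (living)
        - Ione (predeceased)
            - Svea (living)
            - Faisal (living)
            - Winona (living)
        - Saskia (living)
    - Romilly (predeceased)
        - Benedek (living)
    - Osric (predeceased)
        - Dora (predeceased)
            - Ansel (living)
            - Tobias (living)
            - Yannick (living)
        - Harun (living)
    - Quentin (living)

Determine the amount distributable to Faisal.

Faisal receives 92,000.

The spouse counts as an additional share at the children's level, so there are 5 primary shares of 828,000. Priya takes one such share (828,000).
The children's combined portion (3,312,000) is divided into 4 shares of 828,000: Quentin takes 828,000; Liora's 828,000 share passes to Liora's issue; Romilly's 828,000 share passes to Romilly's issue; Osric's 828,000 share passes to Osric's issue.
Liora's share (828,000) is divided into 3 shares of 276,000: Quilla and Saskia each take 276,000; Ione's 276,000 share passes to Ione's issue.
Ione's share (276,000) is divided into 3 shares of 92,000: Svea, Faisal, and Winona each take 92,000.
Romilly's share (828,000) passes entirely to Benedek.
Osric's share (828,000) is divided into 2 shares of 414,000: Harun takes 414,000; Dora's 414,000 share passes to Dora's issue.
Dora's share (414,000) is divided into 3 shares of 138,000: Ansel, Tobias, and Yannick each take 138,000.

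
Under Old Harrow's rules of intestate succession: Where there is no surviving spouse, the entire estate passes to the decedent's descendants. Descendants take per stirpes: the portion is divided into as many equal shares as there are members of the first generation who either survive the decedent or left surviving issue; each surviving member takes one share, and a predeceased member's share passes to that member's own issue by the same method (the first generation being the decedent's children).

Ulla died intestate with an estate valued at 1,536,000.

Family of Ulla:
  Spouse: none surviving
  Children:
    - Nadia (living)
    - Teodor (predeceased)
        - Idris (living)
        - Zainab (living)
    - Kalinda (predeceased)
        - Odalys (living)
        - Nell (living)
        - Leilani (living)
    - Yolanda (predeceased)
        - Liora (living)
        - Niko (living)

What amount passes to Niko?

Niko receives 192,000.

The entire 1,536,000 passes to the descendants.
That amount (1,536,000) is divided into 4 shares of 384,000: Nadia takes 384,000; Teodor's 384,000 share passes to Teodor's issue; Kalinda's 384,000 share passes to Kalinda's issue; Yolanda's 384,000 share passes to Yolanda's issue.
Teodor's share (384,000) is divided into 2 shares of 192,000: Idris and Zainab each take 192,000.
Kalinda's share (384,000) is divided into 3 shares of 128,000: Odalys, Nell, and Leilani each take 128,000.
Yolanda's share (384,000) is divided into 2 shares of 192,000: Liora and Niko each take 192,000.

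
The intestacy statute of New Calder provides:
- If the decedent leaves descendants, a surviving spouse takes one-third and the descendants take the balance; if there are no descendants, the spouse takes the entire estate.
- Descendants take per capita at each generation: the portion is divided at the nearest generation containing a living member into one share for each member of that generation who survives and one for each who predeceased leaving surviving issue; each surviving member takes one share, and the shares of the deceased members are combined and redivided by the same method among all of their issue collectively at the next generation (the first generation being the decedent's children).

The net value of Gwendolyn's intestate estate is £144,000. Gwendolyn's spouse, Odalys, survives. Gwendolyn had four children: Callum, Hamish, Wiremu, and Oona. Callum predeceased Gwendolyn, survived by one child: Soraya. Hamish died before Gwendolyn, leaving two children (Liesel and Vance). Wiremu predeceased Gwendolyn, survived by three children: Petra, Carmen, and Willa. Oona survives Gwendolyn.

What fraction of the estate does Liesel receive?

Liesel receives 1/12 of the estate.

Odalys takes one-third of £144,000 = £48,000. The remaining £96,000 passes to the descendants.
The descendants' portion (£96,000) is divided at the children's generation into 4 shares of £24,000. Oona takes £24,000. The 3 shares of the deceased (Callum, Hamish, and Wiremu) are combined into a pool of £72,000.
That pool (£72,000) is divided at the grandchildren's generation equally among Soraya, Liesel, Vance, Petra, Carmen, and Willa: £12,000 each.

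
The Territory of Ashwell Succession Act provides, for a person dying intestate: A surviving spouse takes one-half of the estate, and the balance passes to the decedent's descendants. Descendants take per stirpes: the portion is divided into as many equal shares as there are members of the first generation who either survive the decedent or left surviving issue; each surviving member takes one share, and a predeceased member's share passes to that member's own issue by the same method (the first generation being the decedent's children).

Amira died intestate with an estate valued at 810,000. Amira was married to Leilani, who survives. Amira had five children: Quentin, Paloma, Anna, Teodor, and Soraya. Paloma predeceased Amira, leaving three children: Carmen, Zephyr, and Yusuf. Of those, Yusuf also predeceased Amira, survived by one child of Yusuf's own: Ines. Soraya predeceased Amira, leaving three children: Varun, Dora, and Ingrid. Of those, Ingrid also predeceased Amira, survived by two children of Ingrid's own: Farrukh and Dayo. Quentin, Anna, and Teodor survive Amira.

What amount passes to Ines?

Ines receives 27,000.

Leilani takes one-half of 810,000 = 405,000. The remaining 405,000 passes to the descendants.
The descendants' portion (405,000) is divided into 5 shares of 81,000: Quentin, Anna, and Teodor each take 81,000; Paloma's 81,000 share passes to Paloma's issue; Soraya's 81,000 share passes to Soraya's issue.
Paloma's share (81,000) is divided into 3 shares of 27,000: Carmen and Zephyr each take 27,000; Yusuf's 27,000 share passes to Yusuf's issue.
Yusuf's share (27,000) passes entirely to Ines.
Soraya's share (81,000) is divided into 3 shares of 27,000: Varun and Dora each take 27,000; Ingrid's 27,000 share passes to Ingrid's issue.
Ingrid's share (27,000) is divided into 2 shares of 13,500: Farrukh and Dayo each take 13,500.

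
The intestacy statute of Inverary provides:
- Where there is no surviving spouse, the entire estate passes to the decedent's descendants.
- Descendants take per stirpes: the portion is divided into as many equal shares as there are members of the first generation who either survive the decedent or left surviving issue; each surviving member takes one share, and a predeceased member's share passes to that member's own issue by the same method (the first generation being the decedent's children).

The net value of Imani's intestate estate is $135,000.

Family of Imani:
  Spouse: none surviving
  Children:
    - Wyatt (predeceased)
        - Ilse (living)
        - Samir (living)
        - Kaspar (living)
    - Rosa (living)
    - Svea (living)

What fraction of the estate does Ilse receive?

Ilse receives 1/9 of the estate.

The entire $135,000 passes to the descendants.
That amount ($135,000) is divided into 3 shares of $45,000: Rosa and Svea each take $45,000; Wyatt's $45,000 share passes to Wyatt's issue.
Wyatt's share ($45,000) is divided into 3 shares of $15,000: Ilse, Samir, and Kaspar each take $15,000.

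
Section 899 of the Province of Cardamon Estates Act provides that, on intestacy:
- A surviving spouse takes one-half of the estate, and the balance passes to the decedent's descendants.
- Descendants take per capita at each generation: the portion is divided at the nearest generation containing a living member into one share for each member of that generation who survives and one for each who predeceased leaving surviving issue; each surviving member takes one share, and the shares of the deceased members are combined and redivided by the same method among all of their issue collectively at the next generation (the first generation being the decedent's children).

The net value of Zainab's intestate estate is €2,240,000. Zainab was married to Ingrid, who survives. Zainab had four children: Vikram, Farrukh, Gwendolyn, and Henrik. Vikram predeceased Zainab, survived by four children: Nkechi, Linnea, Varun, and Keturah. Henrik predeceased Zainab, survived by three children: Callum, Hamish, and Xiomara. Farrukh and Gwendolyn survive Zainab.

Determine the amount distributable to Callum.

Ingrid takes one-half of €2,240,000 = €1,120,000. The remaining €1,120,000 passes to the descendants.
The descendants' portion (€1,120,000) is divided at the children's generation into 4 shares of €280,000. Farrukh and Gwendolyn each take €280,000. The 2 shares of the deceased (Vikram and Henrik) are combined into a pool of €560,000.
That pool (€560,000) is divided at the grandchildren's generation equally among Nkechi, Linnea, Varun, Keturah, Callum, Hamish, and Xiomara: €80,000 each.

Callum receives €80,000.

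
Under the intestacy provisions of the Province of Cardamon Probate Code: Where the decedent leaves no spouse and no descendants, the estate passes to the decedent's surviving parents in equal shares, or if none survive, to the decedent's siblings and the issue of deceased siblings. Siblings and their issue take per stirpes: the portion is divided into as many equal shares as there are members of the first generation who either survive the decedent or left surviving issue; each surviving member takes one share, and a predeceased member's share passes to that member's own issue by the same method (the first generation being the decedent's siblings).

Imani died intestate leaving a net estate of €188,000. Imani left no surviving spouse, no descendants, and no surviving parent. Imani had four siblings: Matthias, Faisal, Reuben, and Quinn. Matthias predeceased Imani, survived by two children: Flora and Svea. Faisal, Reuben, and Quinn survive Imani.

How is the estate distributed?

The entire €188,000 passes to the siblings and their issue.
That amount (€188,000) is divided into 4 shares of €47,000: Faisal, Reuben, and Quinn each take €47,000; Matthias's €47,000 share passes to Matthias's issue.
Matthias's share (€47,000) is divided into 2 shares of €23,500: Flora and Svea each take €23,500.

Flora: €23,500; Svea: €23,500; Faisal: €47,000; Reuben: €47,000; Quinn: €47,000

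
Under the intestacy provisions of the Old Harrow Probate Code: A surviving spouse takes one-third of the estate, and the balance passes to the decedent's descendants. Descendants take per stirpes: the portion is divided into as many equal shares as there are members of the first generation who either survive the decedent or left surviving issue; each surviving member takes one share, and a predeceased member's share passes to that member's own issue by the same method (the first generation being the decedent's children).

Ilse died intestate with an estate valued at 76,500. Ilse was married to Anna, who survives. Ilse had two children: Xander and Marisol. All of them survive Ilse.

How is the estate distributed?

Anna takes one-third of 76,500 = 25,500. The remaining 51,000 passes to the descendants.
The descendants' portion (51,000) is divided into 2 shares of 25,500: Xander and Marisol each take 25,500.

Anna: 25,500; Xander: 25,500; Marisol: 25,500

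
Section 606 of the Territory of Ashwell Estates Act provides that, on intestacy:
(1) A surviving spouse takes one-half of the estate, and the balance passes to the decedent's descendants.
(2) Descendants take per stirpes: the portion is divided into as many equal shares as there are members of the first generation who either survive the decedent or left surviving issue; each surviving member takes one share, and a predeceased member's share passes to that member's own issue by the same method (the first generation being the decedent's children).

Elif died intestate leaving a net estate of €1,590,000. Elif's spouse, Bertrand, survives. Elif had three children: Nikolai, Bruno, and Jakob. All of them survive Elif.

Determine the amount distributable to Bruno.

Bertrand takes one-half of €1,590,000 = €795,000. The remaining €795,000 passes to the descendants.
The descendants' portion (€795,000) is divided into 3 shares of €265,000: Nikolai, Bruno, and Jakob each take €265,000.

Bruno receives €265,000.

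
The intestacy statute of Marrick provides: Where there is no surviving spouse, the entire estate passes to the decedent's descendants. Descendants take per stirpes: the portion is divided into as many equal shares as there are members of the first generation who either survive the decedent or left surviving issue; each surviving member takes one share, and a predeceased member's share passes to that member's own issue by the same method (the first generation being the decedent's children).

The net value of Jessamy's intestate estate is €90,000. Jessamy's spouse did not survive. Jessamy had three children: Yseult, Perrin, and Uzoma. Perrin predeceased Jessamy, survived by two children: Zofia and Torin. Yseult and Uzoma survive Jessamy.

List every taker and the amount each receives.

The entire €90,000 passes to the descendants.
That amount (€90,000) is divided into 3 shares of €30,000: Yseult and Uzoma each take €30,000; Perrin's €30,000 share passes to Perrin's issue.
Perrin's share (€30,000) is divided into 2 shares of €15,000: Zofia and Torin each take €15,000.

Yseult: €30,000; Zofia: €15,000; Torin: €15,000; Uzoma: €30,000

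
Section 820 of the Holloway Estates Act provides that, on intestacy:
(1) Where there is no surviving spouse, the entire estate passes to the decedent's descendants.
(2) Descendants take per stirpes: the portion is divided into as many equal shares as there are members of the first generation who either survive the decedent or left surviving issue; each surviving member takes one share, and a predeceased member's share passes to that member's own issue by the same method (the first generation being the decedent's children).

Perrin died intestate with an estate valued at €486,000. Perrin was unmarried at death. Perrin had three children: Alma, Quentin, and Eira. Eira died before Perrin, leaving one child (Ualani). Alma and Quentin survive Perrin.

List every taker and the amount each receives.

The entire €486,000 passes to the descendants.
That amount (€486,000) is divided into 3 shares of €162,000: Alma and Quentin each take €162,000; Eira's €162,000 share passes to Eira's issue.
Eira's share (€162,000) passes entirely to Ualani.

Alma: €162,000; Quentin: €162,000; Ualani: €162,000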